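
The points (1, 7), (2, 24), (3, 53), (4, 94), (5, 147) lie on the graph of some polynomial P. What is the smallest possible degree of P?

Forward differences of the values at t = 1, 2, 3, 4, 5:
  P  : 7  24  53  94  147
  Δ  : 17  29  41  53
  Δ^2: 12  12  12
  Δ^3: 0  0
  Δ^4: 0
The second differences are constant (12) and nonzero, while all higher differences vanish, so the minimal degree is 2.

2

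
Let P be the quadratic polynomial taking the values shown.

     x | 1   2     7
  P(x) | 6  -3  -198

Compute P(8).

Using the Lagrange interpolation formula with nodes 1, 2, 7:
  L_0(x) = (x - 2)(x - 7) / 6
  L_1(x) = (x - 1)(x - 7) / -5
  L_2(x) = (x - 1)(x - 2) / 30
Then P(x) = 6·L_0(x) - 3·L_1(x) - 198·L_2(x).
Expanding and collecting terms gives P(x) = -5x² + 6x + 5.
Evaluating at x = 8: P(8) = -267.

-267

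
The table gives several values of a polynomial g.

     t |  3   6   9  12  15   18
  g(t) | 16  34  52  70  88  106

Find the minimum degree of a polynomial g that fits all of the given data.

Forward differences of the values at t = 3, 6, 9, 12, 15, 18:
  g  : 16  34  52  70  88  106
  Δ  : 18  18  18  18  18
  Δ^2: 0  0  0  0
  Δ^3: 0  0  0
  Δ^4: 0  0
  Δ^5: 0
The first differences are constant (18) and nonzero, while all higher differences vanish, so the minimal degree is 1.

1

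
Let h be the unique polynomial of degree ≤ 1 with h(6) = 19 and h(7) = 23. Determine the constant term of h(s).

-5

Write h(s) = as + b. Substituting each data point gives a linear system:
  6a + b = 19
  7a + b = 23
Solving the system yields a = 4, b = -5.
So h(s) = 4s - 5.
The constant term is -5.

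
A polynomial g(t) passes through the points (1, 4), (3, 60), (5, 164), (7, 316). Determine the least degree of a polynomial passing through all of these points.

2

Forward differences of the values at t = 1, 3, 5, 7:
  g  : 4  60  164  316
  Δ  : 56  104  152
  Δ^2: 48  48
  Δ^3: 0
The second differences are constant (48) and nonzero, while all higher differences vanish, so the minimal degree is 2.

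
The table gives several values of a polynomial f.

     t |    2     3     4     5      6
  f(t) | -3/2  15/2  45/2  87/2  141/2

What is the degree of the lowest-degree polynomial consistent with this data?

2

Forward differences of the values at t = 2, 3, 4, 5, 6:
  f  : -3/2  15/2  45/2  87/2  141/2
  Δ  : 9  15  21  27
  Δ^2: 6  6  6
  Δ^3: 0  0
  Δ^4: 0
The second differences are constant (6) and nonzero, while all higher differences vanish, so the minimal degree is 2.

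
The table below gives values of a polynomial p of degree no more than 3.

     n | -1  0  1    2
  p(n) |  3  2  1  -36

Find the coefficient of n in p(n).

Write p(n) = an^3 + bn^2 + cn + d. Substituting each data point gives a linear system:
  -a + b - c + d = 3
  d = 2
  a + b + c + d = 1
  8a + 4b + 2c + d = -36
Solving the system yields a = -6, b = 0, c = 5, d = 2.
So p(n) = -6n³ + 5n + 2.
The coefficient of n is 5.

5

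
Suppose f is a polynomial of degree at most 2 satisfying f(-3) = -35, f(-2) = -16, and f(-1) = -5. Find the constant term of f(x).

Write f(x) = ax^2 + bx + c. Substituting each data point gives a linear system:
  9a - 3b + c = -35
  4a - 2b + c = -16
  a - b + c = -5
Solving the system yields a = -4, b = -1, c = -2.
So f(x) = -4x^2 - x - 2.
The constant term is -2.

-2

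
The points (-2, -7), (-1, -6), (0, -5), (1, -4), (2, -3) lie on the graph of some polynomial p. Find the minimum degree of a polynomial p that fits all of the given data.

1

Forward differences of the values at n = -2, -1, 0, 1, 2:
  p  : -7  -6  -5  -4  -3
  Δ  : 1  1  1  1
  Δ^2: 0  0  0
  Δ^3: 0  0
  Δ^4: 0
The first differences are constant (1) and nonzero, while all higher differences vanish, so the minimal degree is 1.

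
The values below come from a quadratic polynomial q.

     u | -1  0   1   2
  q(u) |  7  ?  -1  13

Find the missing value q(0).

The 3 known points determine the degree-2 polynomial uniquely.
Write q(u) = au^2 + bu + c. Substituting each data point gives a linear system:
  a - b + c = 7
  a + b + c = -1
  4a + 2b + c = 13
Solving the system yields a = 6, b = -4, c = -3.
So q(u) = 6u^2 - 4u - 3.
Then q(0) = -3.

-3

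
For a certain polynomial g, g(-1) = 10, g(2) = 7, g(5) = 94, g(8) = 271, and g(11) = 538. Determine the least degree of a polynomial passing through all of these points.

Forward differences of the values at u = -1, 2, 5, 8, 11:
  g  : 10  7  94  271  538
  Δ  : -3  87  177  267
  Δ^2: 90  90  90
  Δ^3: 0  0
  Δ^4: 0
The second differences are constant (90) and nonzero, while all higher differences vanish, so the minimal degree is 2.

2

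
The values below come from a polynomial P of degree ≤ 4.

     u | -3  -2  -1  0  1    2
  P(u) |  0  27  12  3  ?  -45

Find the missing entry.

On equispaced nodes a degree-4 polynomial has vanishing fifth forward difference, so
  - P(-3) + 5·P(-2) - 10·P(-1) + 10·P(0) - 5·P(1) + P(2) = 0.
Substituting the known values and solving for P(1):
  -5·P(1) = 0
  P(1) = 0.

0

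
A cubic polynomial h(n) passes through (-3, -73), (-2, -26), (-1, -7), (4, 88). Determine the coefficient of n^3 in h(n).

Write h(n) = an^3 + bn^2 + cn + d. Substituting each data point gives a linear system:
  -27a + 9b - 3c + d = -73
  -8a + 4b - 2c + d = -26
  -a + b - c + d = -7
  64a + 16b + 4c + d = 88
Solving the system yields a = 2, b = -2, c = -1, d = -4.
So h(n) = 2n^3 - 2n^2 - n - 4.
The leading coefficient is 2.

2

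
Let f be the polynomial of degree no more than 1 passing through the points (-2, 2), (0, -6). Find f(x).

Write f(x) = ax + b. Substituting each data point gives a linear system:
  -2a + b = 2
  b = -6
Solving the system yields a = -4, b = -6.
So f(x) = -4x - 6.
Check: f(-2) = 2. ✓

f(x) = -4x - 6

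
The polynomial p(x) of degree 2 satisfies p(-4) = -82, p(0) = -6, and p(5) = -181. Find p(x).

p(x) = -6x^2 - 5x - 6

Write p(x) = ax^2 + bx + c. Substituting each data point gives a linear system:
  16a - 4b + c = -82
  c = -6
  25a + 5b + c = -181
Solving the system yields a = -6, b = -5, c = -6.
So p(x) = -6x² - 5x - 6.
Check: p(-4) = -82. ✓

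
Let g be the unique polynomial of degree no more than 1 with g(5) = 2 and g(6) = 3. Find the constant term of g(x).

Write g(x) = ax + b. Substituting each data point gives a linear system:
  5a + b = 2
  6a + b = 3
Solving the system yields a = 1, b = -3.
So g(x) = x - 3.
The constant term is -3.

-3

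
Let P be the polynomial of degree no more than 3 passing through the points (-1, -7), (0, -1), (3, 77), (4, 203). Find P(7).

1217

Using the Lagrange interpolation formula with nodes -1, 0, 3, 4:
  L_0(n) = n(n - 3)(n - 4) / -20
  L_1(n) = (n + 1)(n - 3)(n - 4) / 12
  L_2(n) = (n + 1)n(n - 4) / -12
  L_3(n) = (n + 1)n(n - 3) / 20
Then P(n) = -7·L_0(n) - 1·L_1(n) + 77·L_2(n) + 203·L_3(n).
Expanding and collecting terms gives P(n) = 4n^3 - 3n^2 - n - 1.
Evaluating at n = 7: P(7) = 1217.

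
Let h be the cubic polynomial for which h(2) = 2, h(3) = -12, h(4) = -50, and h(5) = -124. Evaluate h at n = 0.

6

Using the Lagrange interpolation formula with nodes 2, 3, 4, 5:
  L_0(n) = (n - 3)(n - 4)(n - 5) / -6
  L_1(n) = (n - 2)(n - 4)(n - 5) / 2
  L_2(n) = (n - 2)(n - 3)(n - 5) / -2
  L_3(n) = (n - 2)(n - 3)(n - 4) / 6
Then h(n) = 2·L_0(n) - 12·L_1(n) - 50·L_2(n) - 124·L_3(n).
Expanding and collecting terms gives h(n) = -2n^3 + 6n^2 - 6n + 6.
Evaluating at n = 0: h(0) = 6.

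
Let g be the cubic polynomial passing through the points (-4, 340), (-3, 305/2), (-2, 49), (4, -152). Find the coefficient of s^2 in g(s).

Write g(s) = as^3 + bs^2 + cs + d. Substituting each data point gives a linear system:
  -64a + 16b - 4c + d = 340
  -27a + 9b - 3c + d = 305/2
  -8a + 4b - 2c + d = 49
  64a + 16b + 4c + d = -152
Solving the system yields a = -4, b = 6, c = 5/2, d = -2.
So g(s) = -4s^3 + 6s^2 + (5/2)s - 2.
The coefficient of s^2 is 6.

6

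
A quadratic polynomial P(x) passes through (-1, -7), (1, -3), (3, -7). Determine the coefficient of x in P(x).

Write P(x) = ax^2 + bx + c. Substituting each data point gives a linear system:
  a - b + c = -7
  a + b + c = -3
  9a + 3b + c = -7
Solving the system yields a = -1, b = 2, c = -4.
So P(x) = -x^2 + 2x - 4.
The coefficient of x is 2.

2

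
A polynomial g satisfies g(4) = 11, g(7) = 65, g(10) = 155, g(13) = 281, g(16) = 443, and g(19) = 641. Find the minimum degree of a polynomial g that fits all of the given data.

2

Forward differences of the values at u = 4, 7, 10, 13, 16, 19:
  g  : 11  65  155  281  443  641
  Δ  : 54  90  126  162  198
  Δ^2: 36  36  36  36
  Δ^3: 0  0  0
  Δ^4: 0  0
  Δ^5: 0
The second differences are constant (36) and nonzero, while all higher differences vanish, so the minimal degree is 2.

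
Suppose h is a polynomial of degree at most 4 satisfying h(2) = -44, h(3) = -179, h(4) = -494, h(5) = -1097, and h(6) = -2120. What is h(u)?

h(u) = -u^4 - 4u^3 + u^2 + u - 2

Write h(u) = au^4 + bu^3 + cu^2 + du + e. Substituting each data point gives a linear system:
  16a + 8b + 4c + 2d + e = -44
  81a + 27b + 9c + 3d + e = -179
  256a + 64b + 16c + 4d + e = -494
  625a + 125b + 25c + 5d + e = -1097
  1296a + 216b + 36c + 6d + e = -2120
Solving the system yields a = -1, b = -4, c = 1, d = 1, e = -2.
So h(u) = -u^4 - 4u^3 + u^2 + u - 2.
Check: h(3) = -179. ✓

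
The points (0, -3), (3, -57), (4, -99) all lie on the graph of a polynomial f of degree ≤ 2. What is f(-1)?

-9

Write f(n) = an^2 + bn + c. Substituting each data point gives a linear system:
  c = -3
  9a + 3b + c = -57
  16a + 4b + c = -99
Solving the system yields a = -6, b = 0, c = -3.
So f(n) = -6n^2 - 3.
Then f(-1) = -9.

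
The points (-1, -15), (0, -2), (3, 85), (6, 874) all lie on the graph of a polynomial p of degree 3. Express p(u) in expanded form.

p(u) = 5u^3 - 6u^2 + 2u - 2

Write p(u) = au^3 + bu^2 + cu + d. Substituting each data point gives a linear system:
  -a + b - c + d = -15
  d = -2
  27a + 9b + 3c + d = 85
  216a + 36b + 6c + d = 874
Solving the system yields a = 5, b = -6, c = 2, d = -2.
So p(u) = 5u^3 - 6u^2 + 2u - 2.
Check: p(0) = -2. ✓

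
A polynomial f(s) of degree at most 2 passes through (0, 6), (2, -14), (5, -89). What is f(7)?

Using the Lagrange interpolation formula with nodes 0, 2, 5:
  L_0(s) = (s - 2)(s - 5) / 10
  L_1(s) = s(s - 5) / -6
  L_2(s) = s(s - 2) / 15
Then f(s) = 6·L_0(s) - 14·L_1(s) - 89·L_2(s).
Expanding and collecting terms gives f(s) = -3s^2 - 4s + 6.
Evaluating at s = 7: f(7) = -169.

-169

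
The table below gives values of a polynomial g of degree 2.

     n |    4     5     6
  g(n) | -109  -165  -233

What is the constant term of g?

Write g(n) = an^2 + bn + c. Substituting each data point gives a linear system:
  16a + 4b + c = -109
  25a + 5b + c = -165
  36a + 6b + c = -233
Solving the system yields a = -6, b = -2, c = -5.
So g(n) = -6n² - 2n - 5.
The constant term is -5.

-5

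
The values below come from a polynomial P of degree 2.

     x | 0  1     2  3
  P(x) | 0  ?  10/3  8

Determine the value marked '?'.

2/3

The 3 known points determine the degree-2 polynomial uniquely.
Write P(x) = ax^2 + bx + c. Substituting each data point gives a linear system:
  c = 0
  4a + 2b + c = 10/3
  9a + 3b + c = 8
Solving the system yields a = 1, b = -1/3, c = 0.
So P(x) = x² - (1/3)x.
Then P(1) = 2/3.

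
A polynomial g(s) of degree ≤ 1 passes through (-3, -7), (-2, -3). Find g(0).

5

Write g(s) = as + b. Substituting each data point gives a linear system:
  -3a + b = -7
  -2a + b = -3
Solving the system yields a = 4, b = 5.
So g(s) = 4s + 5.
Then g(0) = 5.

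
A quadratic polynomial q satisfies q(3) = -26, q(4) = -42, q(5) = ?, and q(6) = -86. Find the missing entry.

On equispaced nodes a degree-2 polynomial has vanishing third forward difference, so
  - q(3) + 3·q(4) - 3·q(5) + q(6) = 0.
Substituting the known values and solving for q(5):
  -3·q(5) = 186
  q(5) = -62.

-62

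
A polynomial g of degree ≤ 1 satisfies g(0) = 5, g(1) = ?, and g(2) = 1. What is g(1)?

3

On equispaced nodes a degree-1 polynomial has vanishing second forward difference, so
  g(0) - 2·g(1) + g(2) = 0.
Substituting the known values and solving for g(1):
  -2·g(1) = -6
  g(1) = 3.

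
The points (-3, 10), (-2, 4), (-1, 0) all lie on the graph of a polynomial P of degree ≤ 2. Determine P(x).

Using the Lagrange interpolation formula with nodes -3, -2, -1:
  L_0(x) = (x + 2)(x + 1) / 2
  L_1(x) = (x + 3)(x + 1) / -1
  L_2(x) = (x + 3)(x + 2) / 2
Then P(x) = 10·L_0(x) + 4·L_1(x) + 0·L_2(x).
Expanding and collecting terms gives P(x) = x² - x - 2.
Check: P(-1) = 0. ✓

P(x) = x^2 - x - 2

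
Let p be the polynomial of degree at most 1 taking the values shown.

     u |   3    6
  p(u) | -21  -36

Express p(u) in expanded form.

Using the Lagrange interpolation formula with nodes 3, 6:
  L_0(u) = (u - 6) / -3
  L_1(u) = (u - 3) / 3
Then p(u) = -21·L_0(u) - 36·L_1(u).
Expanding and collecting terms gives p(u) = -5u - 6.
Check: p(3) = -21. ✓

p(u) = -5u - 6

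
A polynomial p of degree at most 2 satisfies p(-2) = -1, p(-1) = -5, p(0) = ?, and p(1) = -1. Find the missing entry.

The 3 known points determine the degree-2 polynomial uniquely.
Write p(u) = au^2 + bu + c. Substituting each data point gives a linear system:
  4a - 2b + c = -1
  a - b + c = -5
  a + b + c = -1
Solving the system yields a = 2, b = 2, c = -5.
So p(u) = 2u² + 2u - 5.
Then p(0) = -5.

-5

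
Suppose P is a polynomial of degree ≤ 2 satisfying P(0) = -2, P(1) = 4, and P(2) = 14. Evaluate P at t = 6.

Write P(t) = at^2 + bt + c. Substituting each data point gives a linear system:
  c = -2
  a + b + c = 4
  4a + 2b + c = 14
Solving the system yields a = 2, b = 4, c = -2.
So P(t) = 2t^2 + 4t - 2.
Then P(6) = 94.

94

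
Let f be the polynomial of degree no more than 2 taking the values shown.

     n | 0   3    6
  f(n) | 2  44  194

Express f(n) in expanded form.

Write f(n) = an^2 + bn + c. Substituting each data point gives a linear system:
  c = 2
  9a + 3b + c = 44
  36a + 6b + c = 194
Solving the system yields a = 6, b = -4, c = 2.
So f(n) = 6n^2 - 4n + 2.
Check: f(3) = 44. ✓

f(n) = 6n^2 - 4n + 2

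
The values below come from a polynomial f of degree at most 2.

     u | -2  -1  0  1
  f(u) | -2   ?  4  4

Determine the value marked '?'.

On equispaced nodes a degree-2 polynomial has vanishing third forward difference, so
  - f(-2) + 3·f(-1) - 3·f(0) + f(1) = 0.
Substituting the known values and solving for f(-1):
  3·f(-1) = 6
  f(-1) = 2.

2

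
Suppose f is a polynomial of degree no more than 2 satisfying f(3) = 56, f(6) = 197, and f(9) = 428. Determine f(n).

f(n) = 5n^2 + 2n + 5

Write f(n) = an^2 + bn + c. Substituting each data point gives a linear system:
  9a + 3b + c = 56
  36a + 6b + c = 197
  81a + 9b + c = 428
Solving the system yields a = 5, b = 2, c = 5.
So f(n) = 5n^2 + 2n + 5.
Check: f(6) = 197. ✓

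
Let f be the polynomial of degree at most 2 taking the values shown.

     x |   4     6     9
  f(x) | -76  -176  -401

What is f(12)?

-716

Write f(x) = ax^2 + bx + c. Substituting each data point gives a linear system:
  16a + 4b + c = -76
  36a + 6b + c = -176
  81a + 9b + c = -401
Solving the system yields a = -5, b = 0, c = 4.
So f(x) = -5x^2 + 4.
Then f(12) = -716.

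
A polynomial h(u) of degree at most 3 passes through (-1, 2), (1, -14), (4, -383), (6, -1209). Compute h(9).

-3918

Using the Lagrange interpolation formula with nodes -1, 1, 4, 6:
  L_0(u) = (u - 1)(u - 4)(u - 6) / -70
  L_1(u) = (u + 1)(u - 4)(u - 6) / 30
  L_2(u) = (u + 1)(u - 1)(u - 6) / -30
  L_3(u) = (u + 1)(u - 1)(u - 4) / 70
Then h(u) = 2·L_0(u) - 14·L_1(u) - 383·L_2(u) - 1209·L_3(u).
Expanding and collecting terms gives h(u) = -5u³ - 3u² - 3u - 3.
Evaluating at u = 9: h(9) = -3918.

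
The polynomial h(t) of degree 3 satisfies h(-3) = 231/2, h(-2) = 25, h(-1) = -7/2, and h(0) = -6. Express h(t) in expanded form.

h(t) = -6t^3 - 5t^2 - (3/2)t - 6

Write h(t) = at^3 + bt^2 + ct + d. Substituting each data point gives a linear system:
  -27a + 9b - 3c + d = 231/2
  -8a + 4b - 2c + d = 25
  -a + b - c + d = -7/2
  d = -6
Solving the system yields a = -6, b = -5, c = -3/2, d = -6.
So h(t) = -6t³ - 5t² - (3/2)t - 6.
Check: h(-1) = -7/2. ✓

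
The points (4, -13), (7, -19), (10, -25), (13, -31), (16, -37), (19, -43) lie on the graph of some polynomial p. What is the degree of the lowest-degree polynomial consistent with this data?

1

Forward differences of the values at n = 4, 7, 10, 13, 16, 19:
  p  : -13  -19  -25  -31  -37  -43
  Δ  : -6  -6  -6  -6  -6
  Δ^2: 0  0  0  0
  Δ^3: 0  0  0
  Δ^4: 0  0
  Δ^5: 0
The first differences are constant (-6) and nonzero, while all higher differences vanish, so the minimal degree is 1.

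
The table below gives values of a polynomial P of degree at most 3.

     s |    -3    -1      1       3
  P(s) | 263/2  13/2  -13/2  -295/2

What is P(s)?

Using the Lagrange interpolation formula with nodes -3, -1, 1, 3:
  L_0(s) = (s + 1)(s - 1)(s - 3) / -48
  L_1(s) = (s + 3)(s - 1)(s - 3) / 16
  L_2(s) = (s + 3)(s + 1)(s - 3) / -16
  L_3(s) = (s + 3)(s + 1)(s - 1) / 48
Then P(s) = 263/2·L_0(s) + 13/2·L_1(s) - 13/2·L_2(s) - 295/2·L_3(s).
Expanding and collecting terms gives P(s) = -5s^3 - s^2 - (3/2)s + 1.
Check: P(-3) = 263/2. ✓

P(s) = -5s^3 - s^2 - (3/2)s + 1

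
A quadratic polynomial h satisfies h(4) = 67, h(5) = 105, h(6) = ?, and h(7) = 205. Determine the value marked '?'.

151

The 3 known points determine the degree-2 polynomial uniquely.
Write h(u) = au^2 + bu + c. Substituting each data point gives a linear system:
  16a + 4b + c = 67
  25a + 5b + c = 105
  49a + 7b + c = 205
Solving the system yields a = 4, b = 2, c = -5.
So h(u) = 4u² + 2u - 5.
Then h(6) = 151.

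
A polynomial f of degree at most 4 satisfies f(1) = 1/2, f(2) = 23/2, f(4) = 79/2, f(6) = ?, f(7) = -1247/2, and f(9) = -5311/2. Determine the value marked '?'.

The 5 known points determine the degree-4 polynomial uniquely.
Write f(s) = as^4 + bs^3 + cs^2 + ds + e. Substituting each data point gives a linear system:
  a + b + c + d + e = 1/2
  16a + 8b + 4c + 2d + e = 23/2
  256a + 64b + 16c + 4d + e = 79/2
  2401a + 343b + 49c + 7d + e = -1247/2
  6561a + 729b + 81c + 9d + e = -5311/2
Solving the system yields a = -1, b = 6, c = -6, d = 2, e = -1/2.
So f(s) = -s^4 + 6s^3 - 6s^2 + 2s - 1/2.
Then f(6) = -409/2.

-409/2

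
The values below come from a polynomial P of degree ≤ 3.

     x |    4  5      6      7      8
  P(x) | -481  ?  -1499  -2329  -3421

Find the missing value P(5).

-895

On equispaced nodes a degree-3 polynomial has vanishing fourth forward difference, so
  P(4) - 4·P(5) + 6·P(6) - 4·P(7) + P(8) = 0.
Substituting the known values and solving for P(5):
  -4·P(5) = 3580
  P(5) = -895.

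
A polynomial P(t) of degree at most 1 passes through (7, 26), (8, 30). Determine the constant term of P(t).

-2

Write P(t) = at + b. Substituting each data point gives a linear system:
  7a + b = 26
  8a + b = 30
Solving the system yields a = 4, b = -2.
So P(t) = 4t - 2.
The constant term is -2.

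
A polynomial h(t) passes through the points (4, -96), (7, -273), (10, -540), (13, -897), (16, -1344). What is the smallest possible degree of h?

Forward differences of the values at t = 4, 7, 10, 13, 16:
  h  : -96  -273  -540  -897  -1344
  Δ  : -177  -267  -357  -447
  Δ^2: -90  -90  -90
  Δ^3: 0  0
  Δ^4: 0
The second differences are constant (-90) and nonzero, while all higher differences vanish, so the minimal degree is 2.

2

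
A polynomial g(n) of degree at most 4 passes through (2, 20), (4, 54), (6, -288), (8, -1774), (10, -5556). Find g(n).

g(n) = -n^4 + 4n^3 + 5n^2 - 5n - 6

Using the Lagrange interpolation formula with nodes 2, 4, 6, 8, 10:
  L_0(n) = (n - 4)(n - 6)(n - 8)(n - 10) / 384
  L_1(n) = (n - 2)(n - 6)(n - 8)(n - 10) / -96
  L_2(n) = (n - 2)(n - 4)(n - 8)(n - 10) / 64
  L_3(n) = (n - 2)(n - 4)(n - 6)(n - 10) / -96
  L_4(n) = (n - 2)(n - 4)(n - 6)(n - 8) / 384
Then g(n) = 20·L_0(n) + 54·L_1(n) - 288·L_2(n) - 1774·L_3(n) - 5556·L_4(n).
Expanding and collecting terms gives g(n) = -n⁴ + 4n³ + 5n² - 5n - 6.
Check: g(6) = -288. ✓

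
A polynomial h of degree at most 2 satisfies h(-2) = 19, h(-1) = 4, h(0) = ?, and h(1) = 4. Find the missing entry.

-1

On equispaced nodes a degree-2 polynomial has vanishing third forward difference, so
  - h(-2) + 3·h(-1) - 3·h(0) + h(1) = 0.
Substituting the known values and solving for h(0):
  -3·h(0) = 3
  h(0) = -1.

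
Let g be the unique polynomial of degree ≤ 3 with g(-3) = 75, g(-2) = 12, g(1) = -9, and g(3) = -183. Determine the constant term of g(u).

Write g(u) = au^3 + bu^2 + cu + d. Substituting each data point gives a linear system:
  -27a + 9b - 3c + d = 75
  -8a + 4b - 2c + d = 12
  a + b + c + d = -9
  27a + 9b + 3c + d = -183
Solving the system yields a = -5, b = -6, c = 2, d = 0.
So g(u) = -5u³ - 6u² + 2u.
The constant term is 0.

0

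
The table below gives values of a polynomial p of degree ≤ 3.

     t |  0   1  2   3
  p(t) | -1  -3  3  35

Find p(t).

p(t) = 3t^3 - 5t^2 - 1

Write p(t) = at^3 + bt^2 + ct + d. Substituting each data point gives a linear system:
  d = -1
  a + b + c + d = -3
  8a + 4b + 2c + d = 3
  27a + 9b + 3c + d = 35
Solving the system yields a = 3, b = -5, c = 0, d = -1.
So p(t) = 3t^3 - 5t^2 - 1.
Check: p(0) = -1. ✓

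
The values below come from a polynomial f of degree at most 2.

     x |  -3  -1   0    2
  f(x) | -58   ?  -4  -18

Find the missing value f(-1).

The 3 known points determine the degree-2 polynomial uniquely.
Write f(x) = ax^2 + bx + c. Substituting each data point gives a linear system:
  9a - 3b + c = -58
  c = -4
  4a + 2b + c = -18
Solving the system yields a = -5, b = 3, c = -4.
So f(x) = -5x² + 3x - 4.
Then f(-1) = -12.

-12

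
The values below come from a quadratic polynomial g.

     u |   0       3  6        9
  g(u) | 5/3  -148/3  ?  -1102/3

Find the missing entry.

On equispaced nodes a degree-2 polynomial has vanishing third forward difference, so
  - g(0) + 3·g(3) - 3·g(6) + g(9) = 0.
Substituting the known values and solving for g(6):
  -3·g(6) = 517
  g(6) = -517/3.

-517/3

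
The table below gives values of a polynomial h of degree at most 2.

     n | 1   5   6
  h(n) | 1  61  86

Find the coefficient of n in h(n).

3

Write h(n) = an^2 + bn + c. Substituting each data point gives a linear system:
  a + b + c = 1
  25a + 5b + c = 61
  36a + 6b + c = 86
Solving the system yields a = 2, b = 3, c = -4.
So h(n) = 2n^2 + 3n - 4.
The coefficient of n is 3.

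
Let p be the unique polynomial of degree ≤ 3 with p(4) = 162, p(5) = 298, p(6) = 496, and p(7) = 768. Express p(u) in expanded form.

p(u) = 2u^3 + u^2 + 5u - 2

Write p(u) = au^3 + bu^2 + cu + d. Substituting each data point gives a linear system:
  64a + 16b + 4c + d = 162
  125a + 25b + 5c + d = 298
  216a + 36b + 6c + d = 496
  343a + 49b + 7c + d = 768
Solving the system yields a = 2, b = 1, c = 5, d = -2.
So p(u) = 2u^3 + u^2 + 5u - 2.
Check: p(5) = 298. ✓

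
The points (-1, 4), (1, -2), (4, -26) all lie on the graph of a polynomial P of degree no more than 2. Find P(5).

-38

Write P(t) = at^2 + bt + c. Substituting each data point gives a linear system:
  a - b + c = 4
  a + b + c = -2
  16a + 4b + c = -26
Solving the system yields a = -1, b = -3, c = 2.
So P(t) = -t² - 3t + 2.
Then P(5) = -38.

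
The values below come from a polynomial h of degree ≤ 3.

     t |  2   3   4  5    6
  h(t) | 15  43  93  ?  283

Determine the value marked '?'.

The 4 known points determine the degree-3 polynomial uniquely.
Write h(t) = at^3 + bt^2 + ct + d. Substituting each data point gives a linear system:
  8a + 4b + 2c + d = 15
  27a + 9b + 3c + d = 43
  64a + 16b + 4c + d = 93
  216a + 36b + 6c + d = 283
Solving the system yields a = 1, b = 2, c = -1, d = 1.
So h(t) = t^3 + 2t^2 - t + 1.
Then h(5) = 171.

171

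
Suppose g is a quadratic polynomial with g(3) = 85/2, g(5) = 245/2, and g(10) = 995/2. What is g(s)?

g(s) = 5s^2 - 5/2

Write g(s) = as^2 + bs + c. Substituting each data point gives a linear system:
  9a + 3b + c = 85/2
  25a + 5b + c = 245/2
  100a + 10b + c = 995/2
Solving the system yields a = 5, b = 0, c = -5/2.
So g(s) = 5s^2 - 5/2.
Check: g(3) = 85/2. ✓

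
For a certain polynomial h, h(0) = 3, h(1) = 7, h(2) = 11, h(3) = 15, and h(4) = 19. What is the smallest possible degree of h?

Forward differences of the values at x = 0, 1, 2, 3, 4:
  h  : 3  7  11  15  19
  Δ  : 4  4  4  4
  Δ^2: 0  0  0
  Δ^3: 0  0
  Δ^4: 0
The first differences are constant (4) and nonzero, while all higher differences vanish, so the minimal degree is 1.

1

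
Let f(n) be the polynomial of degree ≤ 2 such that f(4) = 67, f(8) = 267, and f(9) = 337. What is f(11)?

501

Using the Lagrange interpolation formula with nodes 4, 8, 9:
  L_0(n) = (n - 8)(n - 9) / 20
  L_1(n) = (n - 4)(n - 9) / -4
  L_2(n) = (n - 4)(n - 8) / 5
Then f(n) = 67·L_0(n) + 267·L_1(n) + 337·L_2(n).
Expanding and collecting terms gives f(n) = 4n² + 2n - 5.
Evaluating at n = 11: f(11) = 501.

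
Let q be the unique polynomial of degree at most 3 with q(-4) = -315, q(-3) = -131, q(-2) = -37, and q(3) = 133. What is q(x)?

Write q(x) = ax^3 + bx^2 + cx + d. Substituting each data point gives a linear system:
  -64a + 16b - 4c + d = -315
  -27a + 9b - 3c + d = -131
  -8a + 4b - 2c + d = -37
  27a + 9b + 3c + d = 133
Solving the system yields a = 5, b = 0, c = -1, d = 1.
So q(x) = 5x^3 - x + 1.
Check: q(-2) = -37. ✓

q(x) = 5x^3 - x + 1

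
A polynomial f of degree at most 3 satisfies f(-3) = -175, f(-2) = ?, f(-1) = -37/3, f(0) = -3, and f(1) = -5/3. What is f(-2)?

-179/3

The 4 known points determine the degree-3 polynomial uniquely.
Write f(u) = au^3 + bu^2 + cu + d. Substituting each data point gives a linear system:
  -27a + 9b - 3c + d = -175
  -a + b - c + d = -37/3
  d = -3
  a + b + c + d = -5/3
Solving the system yields a = 5, b = -4, c = 1/3, d = -3.
So f(u) = 5u^3 - 4u^2 + (1/3)u - 3.
Then f(-2) = -179/3.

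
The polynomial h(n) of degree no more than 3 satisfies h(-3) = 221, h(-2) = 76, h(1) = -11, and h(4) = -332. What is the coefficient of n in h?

Write h(n) = an^3 + bn^2 + cn + d. Substituting each data point gives a linear system:
  -27a + 9b - 3c + d = 221
  -8a + 4b - 2c + d = 76
  a + b + c + d = -11
  64a + 16b + 4c + d = -332
Solving the system yields a = -6, b = 5, c = -6, d = -4.
So h(n) = -6n³ + 5n² - 6n - 4.
The coefficient of n is -6.

-6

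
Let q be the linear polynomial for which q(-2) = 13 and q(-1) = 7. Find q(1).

-5

Using the Lagrange interpolation formula with nodes -2, -1:
  L_0(s) = (s + 1) / -1
  L_1(s) = (s + 2) / 1
Then q(s) = 13·L_0(s) + 7·L_1(s).
Expanding and collecting terms gives q(s) = -6s + 1.
Evaluating at s = 1: q(1) = -5.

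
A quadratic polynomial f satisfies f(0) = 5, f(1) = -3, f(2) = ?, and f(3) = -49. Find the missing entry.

The 3 known points determine the degree-2 polynomial uniquely.
Write f(u) = au^2 + bu + c. Substituting each data point gives a linear system:
  c = 5
  a + b + c = -3
  9a + 3b + c = -49
Solving the system yields a = -5, b = -3, c = 5.
So f(u) = -5u^2 - 3u + 5.
Then f(2) = -21.

-21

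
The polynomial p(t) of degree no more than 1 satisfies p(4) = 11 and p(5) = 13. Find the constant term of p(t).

3

Write p(t) = at + b. Substituting each data point gives a linear system:
  4a + b = 11
  5a + b = 13
Solving the system yields a = 2, b = 3.
So p(t) = 2t + 3.
The constant term is 3.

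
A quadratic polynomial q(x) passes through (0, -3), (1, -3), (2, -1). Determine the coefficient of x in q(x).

Write q(x) = ax^2 + bx + c. Substituting each data point gives a linear system:
  c = -3
  a + b + c = -3
  4a + 2b + c = -1
Solving the system yields a = 1, b = -1, c = -3.
So q(x) = x^2 - x - 3.
The coefficient of x is -1.

-1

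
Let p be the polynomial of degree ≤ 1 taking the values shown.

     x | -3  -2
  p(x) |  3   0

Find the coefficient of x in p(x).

Write p(x) = ax + b. Substituting each data point gives a linear system:
  -3a + b = 3
  -2a + b = 0
Solving the system yields a = -3, b = -6.
So p(x) = -3x - 6.
The leading coefficient is -3.

-3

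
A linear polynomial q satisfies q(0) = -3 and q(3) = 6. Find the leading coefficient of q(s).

Write q(s) = as + b. Substituting each data point gives a linear system:
  b = -3
  3a + b = 6
Solving the system yields a = 3, b = -3.
So q(s) = 3s - 3.
The leading coefficient is 3.

3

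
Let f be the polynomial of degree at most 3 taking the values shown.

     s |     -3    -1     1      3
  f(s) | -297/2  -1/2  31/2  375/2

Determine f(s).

Write f(s) = as^3 + bs^2 + cs + d. Substituting each data point gives a linear system:
  -27a + 9b - 3c + d = -297/2
  -a + b - c + d = -1/2
  a + b + c + d = 31/2
  27a + 9b + 3c + d = 375/2
Solving the system yields a = 6, b = 3/2, c = 2, d = 6.
So f(s) = 6s^3 + (3/2)s^2 + 2s + 6.
Check: f(1) = 31/2. ✓

f(s) = 6s^3 + (3/2)s^2 + 2s + 6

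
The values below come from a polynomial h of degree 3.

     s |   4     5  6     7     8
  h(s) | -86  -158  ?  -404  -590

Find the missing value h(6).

On equispaced nodes a degree-3 polynomial has vanishing fourth forward difference, so
  h(4) - 4·h(5) + 6·h(6) - 4·h(7) + h(8) = 0.
Substituting the known values and solving for h(6):
  6·h(6) = -1572
  h(6) = -262.

-262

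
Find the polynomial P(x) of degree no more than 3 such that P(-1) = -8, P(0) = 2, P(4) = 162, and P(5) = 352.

Using the Lagrange interpolation formula with nodes -1, 0, 4, 5:
  L_0(x) = x(x - 4)(x - 5) / -30
  L_1(x) = (x + 1)(x - 4)(x - 5) / 20
  L_2(x) = (x + 1)x(x - 5) / -20
  L_3(x) = (x + 1)x(x - 4) / 30
Then P(x) = -8·L_0(x) + 2·L_1(x) + 162·L_2(x) + 352·L_3(x).
Expanding and collecting terms gives P(x) = 4x³ - 6x² + 2.
Check: P(4) = 162. ✓

P(x) = 4x^3 - 6x^2 + 2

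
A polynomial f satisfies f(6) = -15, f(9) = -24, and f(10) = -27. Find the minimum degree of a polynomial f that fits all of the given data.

1

Divided differences on the nodes 6, 9, 10:
  order 0: -15  -24  -27
  order 1: -3  -3
  order 2: 0
The order-1 divided differences are all -3 (nonzero) and every higher order vanishes, so the data lies on a polynomial of degree exactly 1.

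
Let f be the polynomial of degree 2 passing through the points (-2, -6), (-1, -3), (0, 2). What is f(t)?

Write f(t) = at^2 + bt + c. Substituting each data point gives a linear system:
  4a - 2b + c = -6
  a - b + c = -3
  c = 2
Solving the system yields a = 1, b = 6, c = 2.
So f(t) = t^2 + 6t + 2.
Check: f(-2) = -6. ✓

f(t) = t^2 + 6t + 2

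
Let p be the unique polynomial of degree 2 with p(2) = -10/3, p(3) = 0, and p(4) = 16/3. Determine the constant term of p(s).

Write p(s) = as^2 + bs + c. Substituting each data point gives a linear system:
  4a + 2b + c = -10/3
  9a + 3b + c = 0
  16a + 4b + c = 16/3
Solving the system yields a = 1, b = -5/3, c = -4.
So p(s) = s^2 - (5/3)s - 4.
The constant term is -4.

-4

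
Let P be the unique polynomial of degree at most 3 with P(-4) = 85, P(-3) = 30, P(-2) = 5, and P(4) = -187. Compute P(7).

Using the Lagrange interpolation formula with nodes -4, -3, -2, 4:
  L_0(s) = (s + 3)(s + 2)(s - 4) / -16
  L_1(s) = (s + 4)(s + 2)(s - 4) / 7
  L_2(s) = (s + 4)(s + 3)(s - 4) / -12
  L_3(s) = (s + 4)(s + 3)(s + 2) / 336
Then P(s) = 85·L_0(s) + 30·L_1(s) + 5·L_2(s) - 187·L_3(s).
Expanding and collecting terms gives P(s) = -2s^3 - 3s^2 - 2s - 3.
Evaluating at s = 7: P(7) = -850.

-850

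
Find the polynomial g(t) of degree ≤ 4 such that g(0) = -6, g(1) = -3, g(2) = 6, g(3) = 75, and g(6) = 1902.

Using the Lagrange interpolation formula with nodes 0, 1, 2, 3, 6:
  L_0(t) = (t - 1)(t - 2)(t - 3)(t - 6) / 36
  L_1(t) = t(t - 2)(t - 3)(t - 6) / -10
  L_2(t) = t(t - 1)(t - 3)(t - 6) / 8
  L_3(t) = t(t - 1)(t - 2)(t - 6) / -18
  L_4(t) = t(t - 1)(t - 2)(t - 3) / 360
Then g(t) = -6·L_0(t) - 3·L_1(t) + 6·L_2(t) + 75·L_3(t) + 1902·L_4(t).
Expanding and collecting terms gives g(t) = 2t⁴ - 3t³ - 2t² + 6t - 6.
Check: g(6) = 1902. ✓

g(t) = 2t^4 - 3t^3 - 2t^2 + 6t - 6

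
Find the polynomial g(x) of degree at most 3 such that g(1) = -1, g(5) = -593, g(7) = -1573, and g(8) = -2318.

Write g(x) = ax^3 + bx^2 + cx + d. Substituting each data point gives a linear system:
  a + b + c + d = -1
  125a + 25b + 5c + d = -593
  343a + 49b + 7c + d = -1573
  512a + 64b + 8c + d = -2318
Solving the system yields a = -4, b = -5, c = 6, d = 2.
So g(x) = -4x^3 - 5x^2 + 6x + 2.
Check: g(5) = -593. ✓

g(x) = -4x^3 - 5x^2 + 6x + 2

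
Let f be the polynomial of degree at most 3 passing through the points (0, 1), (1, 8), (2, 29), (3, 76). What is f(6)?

493

Write f(x) = ax^3 + bx^2 + cx + d. Substituting each data point gives a linear system:
  d = 1
  a + b + c + d = 8
  8a + 4b + 2c + d = 29
  27a + 9b + 3c + d = 76
Solving the system yields a = 2, b = 1, c = 4, d = 1.
So f(x) = 2x³ + x² + 4x + 1.
Then f(6) = 493.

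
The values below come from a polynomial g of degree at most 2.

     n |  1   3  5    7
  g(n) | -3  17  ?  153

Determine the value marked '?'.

69

On equispaced nodes a degree-2 polynomial has vanishing third forward difference, so
  - g(1) + 3·g(3) - 3·g(5) + g(7) = 0.
Substituting the known values and solving for g(5):
  -3·g(5) = -207
  g(5) = 69.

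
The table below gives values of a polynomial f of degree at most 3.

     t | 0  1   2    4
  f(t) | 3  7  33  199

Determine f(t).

f(t) = 2t^3 + 5t^2 - 3t + 3

Write f(t) = at^3 + bt^2 + ct + d. Substituting each data point gives a linear system:
  d = 3
  a + b + c + d = 7
  8a + 4b + 2c + d = 33
  64a + 16b + 4c + d = 199
Solving the system yields a = 2, b = 5, c = -3, d = 3.
So f(t) = 2t^3 + 5t^2 - 3t + 3.
Check: f(0) = 3. ✓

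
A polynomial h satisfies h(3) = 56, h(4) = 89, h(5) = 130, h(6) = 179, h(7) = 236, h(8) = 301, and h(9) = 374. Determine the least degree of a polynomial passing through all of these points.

Forward differences of the values at s = 3, 4, 5, 6, 7, 8, 9:
  h  : 56  89  130  179  236  301  374
  Δ  : 33  41  49  57  65  73
  Δ^2: 8  8  8  8  8
  Δ^3: 0  0  0  0
  Δ^4: 0  0  0
  Δ^5: 0  0
  Δ^6: 0
The second differences are constant (8) and nonzero, while all higher differences vanish, so the minimal degree is 2.

2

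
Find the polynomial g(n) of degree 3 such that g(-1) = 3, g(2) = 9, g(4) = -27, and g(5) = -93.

Using the Lagrange interpolation formula with nodes -1, 2, 4, 5:
  L_0(n) = (n - 2)(n - 4)(n - 5) / -90
  L_1(n) = (n + 1)(n - 4)(n - 5) / 18
  L_2(n) = (n + 1)(n - 2)(n - 5) / -10
  L_3(n) = (n + 1)(n - 2)(n - 4) / 18
Then g(n) = 3·L_0(n) + 9·L_1(n) - 27·L_2(n) - 93·L_3(n).
Expanding and collecting terms gives g(n) = -2n^3 + 6n^2 + 2n - 3.
Check: g(5) = -93. ✓

g(n) = -2n^3 + 6n^2 + 2n - 3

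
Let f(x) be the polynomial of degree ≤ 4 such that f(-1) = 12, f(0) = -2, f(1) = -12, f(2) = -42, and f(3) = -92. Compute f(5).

Write f(x) = ax^4 + bx^3 + cx^2 + dx + e. Substituting each data point gives a linear system:
  a - b + c - d + e = 12
  e = -2
  a + b + c + d + e = -12
  16a + 8b + 4c + 2d + e = -42
  81a + 27b + 9c + 3d + e = -92
Solving the system yields a = 1, b = -6, c = 1, d = -6, e = -2.
So f(x) = x^4 - 6x^3 + x^2 - 6x - 2.
Then f(5) = -132.

-132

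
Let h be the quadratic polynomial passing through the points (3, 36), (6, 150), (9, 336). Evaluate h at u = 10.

Using the Lagrange interpolation formula with nodes 3, 6, 9:
  L_0(u) = (u - 6)(u - 9) / 18
  L_1(u) = (u - 3)(u - 9) / -9
  L_2(u) = (u - 3)(u - 6) / 18
Then h(u) = 36·L_0(u) + 150·L_1(u) + 336·L_2(u).
Expanding and collecting terms gives h(u) = 4u^2 + 2u - 6.
Evaluating at u = 10: h(10) = 414.

414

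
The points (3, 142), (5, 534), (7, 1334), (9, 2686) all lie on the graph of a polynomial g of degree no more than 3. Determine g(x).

Write g(x) = ax^3 + bx^2 + cx + d. Substituting each data point gives a linear system:
  27a + 9b + 3c + d = 142
  125a + 25b + 5c + d = 534
  343a + 49b + 7c + d = 1334
  729a + 81b + 9c + d = 2686
Solving the system yields a = 3, b = 6, c = 1, d = 4.
So g(x) = 3x^3 + 6x^2 + x + 4.
Check: g(3) = 142. ✓

g(x) = 3x^3 + 6x^2 + x + 4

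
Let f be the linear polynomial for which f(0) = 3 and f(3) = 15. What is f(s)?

Write f(s) = as + b. Substituting each data point gives a linear system:
  b = 3
  3a + b = 15
Solving the system yields a = 4, b = 3.
So f(s) = 4s + 3.
Check: f(3) = 15. ✓

f(s) = 4s + 3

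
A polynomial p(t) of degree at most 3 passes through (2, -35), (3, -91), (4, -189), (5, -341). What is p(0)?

Forward differences of the values at t = 2, 3, 4, 5:
  p  : -35  -91  -189  -341
  Δ  : -56  -98  -152
  Δ^2: -42  -54
  Δ^3: -12
The third differences are constant, confirming degree 3.
Interpolating (Newton forward form) and evaluating at t = 0 gives p(0) = -1.

-1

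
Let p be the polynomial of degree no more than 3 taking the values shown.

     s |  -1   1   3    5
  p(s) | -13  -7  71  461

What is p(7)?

Write p(s) = as^3 + bs^2 + cs + d. Substituting each data point gives a linear system:
  -a + b - c + d = -13
  a + b + c + d = -7
  27a + 9b + 3c + d = 71
  125a + 25b + 5c + d = 461
Solving the system yields a = 5, b = -6, c = -2, d = -4.
So p(s) = 5s³ - 6s² - 2s - 4.
Then p(7) = 1403.

1403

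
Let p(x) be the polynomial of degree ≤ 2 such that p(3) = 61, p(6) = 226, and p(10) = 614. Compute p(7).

305

Write p(x) = ax^2 + bx + c. Substituting each data point gives a linear system:
  9a + 3b + c = 61
  36a + 6b + c = 226
  100a + 10b + c = 614
Solving the system yields a = 6, b = 1, c = 4.
So p(x) = 6x² + x + 4.
Then p(7) = 305.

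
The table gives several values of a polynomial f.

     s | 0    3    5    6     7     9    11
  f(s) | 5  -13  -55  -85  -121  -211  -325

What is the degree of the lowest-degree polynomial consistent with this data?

2

Divided differences on the nodes 0, 3, 5, 6, 7, 9, 11:
  order 0: 5  -13  -55  -85  -121  -211  -325
  order 1: -6  -21  -30  -36  -45  -57
  order 2: -3  -3  -3  -3  -3
  order 3: 0  0  0  0
  order 4: 0  0  0
  order 5: 0  0
  order 6: 0
The order-2 divided differences are all -3 (nonzero) and every higher order vanishes, so the data lies on a polynomial of degree exactly 2.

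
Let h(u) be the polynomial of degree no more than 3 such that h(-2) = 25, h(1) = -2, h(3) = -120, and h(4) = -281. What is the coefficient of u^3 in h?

-4

Write h(u) = au^3 + bu^2 + cu + d. Substituting each data point gives a linear system:
  -8a + 4b - 2c + d = 25
  a + b + c + d = -2
  27a + 9b + 3c + d = -120
  64a + 16b + 4c + d = -281
Solving the system yields a = -4, b = -2, c = 1, d = 3.
So h(u) = -4u^3 - 2u^2 + u + 3.
The leading coefficient is -4.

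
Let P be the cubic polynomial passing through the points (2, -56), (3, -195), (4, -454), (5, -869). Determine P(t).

P(t) = -6t^3 - 6t^2 + 5t + 6

Write P(t) = at^3 + bt^2 + ct + d. Substituting each data point gives a linear system:
  8a + 4b + 2c + d = -56
  27a + 9b + 3c + d = -195
  64a + 16b + 4c + d = -454
  125a + 25b + 5c + d = -869
Solving the system yields a = -6, b = -6, c = 5, d = 6.
So P(t) = -6t^3 - 6t^2 + 5t + 6.
Check: P(2) = -56. ✓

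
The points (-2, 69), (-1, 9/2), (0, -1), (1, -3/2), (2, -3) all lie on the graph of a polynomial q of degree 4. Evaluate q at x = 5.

Write q(x) = ax^4 + bx^3 + cx^2 + dx + e. Substituting each data point gives a linear system:
  16a - 8b + 4c - 2d + e = 69
  a - b + c - d + e = 9/2
  e = -1
  a + b + c + d + e = -3/2
  16a + 8b + 4c + 2d + e = -3
Solving the system yields a = 2, b = -5, c = 1/2, d = 2, e = -1.
So q(x) = 2x⁴ - 5x³ + (1/2)x² + 2x - 1.
Then q(5) = 1293/2.

1293/2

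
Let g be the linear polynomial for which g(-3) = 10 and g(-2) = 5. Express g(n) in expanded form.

Using the Lagrange interpolation formula with nodes -3, -2:
  L_0(n) = (n + 2) / -1
  L_1(n) = (n + 3) / 1
Then g(n) = 10·L_0(n) + 5·L_1(n).
Expanding and collecting terms gives g(n) = -5n - 5.
Check: g(-2) = 5. ✓

g(n) = -5n - 5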